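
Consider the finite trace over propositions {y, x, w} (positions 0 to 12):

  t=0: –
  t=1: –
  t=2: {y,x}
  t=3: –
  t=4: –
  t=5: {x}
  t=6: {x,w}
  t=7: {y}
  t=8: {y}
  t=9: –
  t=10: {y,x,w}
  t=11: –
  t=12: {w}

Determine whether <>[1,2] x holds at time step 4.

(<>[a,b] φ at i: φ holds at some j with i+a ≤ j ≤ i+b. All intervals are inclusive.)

Check x at each j in [5,6]:
  j=5: true
  j=6: true
Found at j=5 → formula holds.

Holds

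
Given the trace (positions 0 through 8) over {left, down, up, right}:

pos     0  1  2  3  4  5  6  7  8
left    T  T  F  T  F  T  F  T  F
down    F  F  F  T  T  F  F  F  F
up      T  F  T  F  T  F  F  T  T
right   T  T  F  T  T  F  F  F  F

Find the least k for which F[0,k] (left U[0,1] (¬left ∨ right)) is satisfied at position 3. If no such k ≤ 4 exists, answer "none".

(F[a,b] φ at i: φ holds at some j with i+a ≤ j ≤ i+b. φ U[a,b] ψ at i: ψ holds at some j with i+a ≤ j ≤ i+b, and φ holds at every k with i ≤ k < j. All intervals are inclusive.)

Scan j = 3,4,… for (left U[0,1] (¬left ∨ right)):
  j=3: holds
First hit at j=3, so smallest k = 3-3 = 0.

0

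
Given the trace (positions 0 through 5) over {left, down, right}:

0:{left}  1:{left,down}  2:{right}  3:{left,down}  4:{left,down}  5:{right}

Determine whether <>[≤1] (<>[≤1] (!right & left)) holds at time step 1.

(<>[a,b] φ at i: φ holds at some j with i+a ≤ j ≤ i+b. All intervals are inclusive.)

True

Check <>[≤1] (!right & left) at each j in [1,2]:
  j=1: holds (witness at 1)
  j=2: holds (witness at 3)
Found at j=1 → formula holds.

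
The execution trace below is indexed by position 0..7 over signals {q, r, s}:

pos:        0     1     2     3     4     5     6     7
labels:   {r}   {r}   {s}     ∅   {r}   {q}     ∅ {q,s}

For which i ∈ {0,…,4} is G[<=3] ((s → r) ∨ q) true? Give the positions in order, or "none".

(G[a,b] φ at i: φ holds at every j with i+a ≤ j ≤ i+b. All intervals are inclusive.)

Evaluate at each i in [0,4]:
  i=0: ✗ (fails at j=2)
  i=1: ✗ (fails at j=2)
  i=2: ✗ (fails at j=2)
  i=3: ✓ (all of [3,6])
  i=4: ✓ (all of [4,7])

3, 4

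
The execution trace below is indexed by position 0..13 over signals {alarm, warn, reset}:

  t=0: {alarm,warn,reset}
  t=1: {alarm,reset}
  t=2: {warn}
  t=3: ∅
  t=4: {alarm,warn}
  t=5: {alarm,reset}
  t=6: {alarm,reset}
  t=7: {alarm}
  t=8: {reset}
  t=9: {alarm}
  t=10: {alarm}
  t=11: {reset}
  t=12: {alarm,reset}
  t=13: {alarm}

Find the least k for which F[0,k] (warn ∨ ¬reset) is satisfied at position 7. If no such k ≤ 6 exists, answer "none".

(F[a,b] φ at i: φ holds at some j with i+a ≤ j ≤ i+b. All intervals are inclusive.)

0

Scan j = 7,8,… for (warn ∨ ¬reset):
  j=7: holds
First hit at j=7, so smallest k = 7-7 = 0.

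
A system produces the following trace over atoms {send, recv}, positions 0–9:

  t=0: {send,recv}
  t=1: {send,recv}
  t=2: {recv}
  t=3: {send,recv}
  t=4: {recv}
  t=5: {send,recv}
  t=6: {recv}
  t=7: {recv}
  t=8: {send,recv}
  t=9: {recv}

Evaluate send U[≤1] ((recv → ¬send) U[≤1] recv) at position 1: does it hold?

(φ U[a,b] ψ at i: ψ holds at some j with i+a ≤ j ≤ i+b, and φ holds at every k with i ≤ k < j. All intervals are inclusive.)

True

Need some j in [1,2] with ((recv → ¬send) U[≤1] recv), and send at every k in [1,j-1].
  j=1: ((recv → ¬send) U[≤1] recv) holds; no prefix to check → satisfied.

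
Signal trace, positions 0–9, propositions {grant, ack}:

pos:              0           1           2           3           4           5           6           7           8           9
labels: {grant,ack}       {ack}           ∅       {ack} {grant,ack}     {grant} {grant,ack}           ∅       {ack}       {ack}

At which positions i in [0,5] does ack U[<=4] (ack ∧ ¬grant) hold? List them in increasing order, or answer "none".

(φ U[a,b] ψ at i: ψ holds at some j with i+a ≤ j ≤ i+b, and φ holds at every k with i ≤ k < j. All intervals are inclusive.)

Evaluate at each i in [0,5]:
  i=0: ✓ (rhs at j=1; lhs holds on [0,0])
  i=1: ✓ (rhs at j=1)
  i=2: ✗ (lhs fails at k=2 before rhs at j=3)
  i=3: ✓ (rhs at j=3)
  i=4: ✗ (lhs fails at k=5 before rhs at j=8)
  i=5: ✗ (lhs fails at k=5 before rhs at j=8)

0, 1, 3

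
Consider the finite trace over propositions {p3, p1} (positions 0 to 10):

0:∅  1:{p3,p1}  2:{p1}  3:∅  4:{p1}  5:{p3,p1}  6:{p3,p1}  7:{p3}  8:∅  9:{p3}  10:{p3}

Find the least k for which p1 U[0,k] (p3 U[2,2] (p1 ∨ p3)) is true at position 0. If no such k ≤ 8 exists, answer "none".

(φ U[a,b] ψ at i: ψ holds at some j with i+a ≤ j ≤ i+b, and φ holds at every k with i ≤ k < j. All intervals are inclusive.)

none

Need earliest j ≥ 0 with (p3 U[2,2] (p1 ∨ p3)), and p1 at every k in [0,j-1].
  j=0: rhs fails.
  j=1: rhs fails.
  j=2: rhs fails.
  j=3: rhs fails.
  j=4: rhs fails.
  j=5: rhs holds but lhs fails at k=0.
  j=6: rhs fails.
  j=7: rhs fails.
  j=8: rhs fails.
No witness within the range → none.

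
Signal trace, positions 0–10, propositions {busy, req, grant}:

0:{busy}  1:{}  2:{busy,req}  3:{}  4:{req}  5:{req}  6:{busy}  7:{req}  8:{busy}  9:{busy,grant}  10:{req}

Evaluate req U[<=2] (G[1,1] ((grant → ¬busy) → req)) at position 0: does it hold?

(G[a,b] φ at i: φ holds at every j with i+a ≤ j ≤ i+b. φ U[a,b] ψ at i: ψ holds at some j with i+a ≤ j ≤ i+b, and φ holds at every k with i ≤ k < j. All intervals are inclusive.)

Need some j in [0,2] with G[1,1] ((grant → ¬busy) → req), and req at every k in [0,j-1].
  j=0: G[1,1] ((grant → ¬busy) → req) — fails at 1.
  j=1: G[1,1] ((grant → ¬busy) → req) holds, but req fails at k=0 → not this j.
  j=2: G[1,1] ((grant → ¬busy) → req) — fails at 3.
No j in the window works → until fails.

Does not hold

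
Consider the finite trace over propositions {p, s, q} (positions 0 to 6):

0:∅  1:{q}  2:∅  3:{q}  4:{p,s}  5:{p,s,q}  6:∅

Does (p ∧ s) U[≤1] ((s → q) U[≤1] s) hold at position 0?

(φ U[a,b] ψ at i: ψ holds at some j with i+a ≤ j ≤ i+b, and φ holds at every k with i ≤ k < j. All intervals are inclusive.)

Need some j in [0,1] with ((s → q) U[≤1] s), and (p ∧ s) at every k in [0,j-1].
  j=0: ((s → q) U[≤1] s) — fails.
  j=1: ((s → q) U[≤1] s) — fails.
No j in the window works → until fails.

Does not hold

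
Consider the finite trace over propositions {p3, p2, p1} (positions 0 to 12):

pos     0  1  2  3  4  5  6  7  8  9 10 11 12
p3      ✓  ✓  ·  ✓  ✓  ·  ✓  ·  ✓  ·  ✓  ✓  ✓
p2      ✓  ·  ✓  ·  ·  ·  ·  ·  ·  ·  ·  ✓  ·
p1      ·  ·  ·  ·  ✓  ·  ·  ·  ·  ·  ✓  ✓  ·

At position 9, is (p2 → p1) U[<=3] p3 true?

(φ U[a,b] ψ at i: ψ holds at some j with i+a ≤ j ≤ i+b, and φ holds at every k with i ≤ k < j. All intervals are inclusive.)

Holds

Need some j in [9,12] with p3, and (p2 → p1) at every k in [9,j-1].
  j=9: p3 false.
  j=10: p3 holds; (p2 → p1) holds at every k in [9,9] → satisfied.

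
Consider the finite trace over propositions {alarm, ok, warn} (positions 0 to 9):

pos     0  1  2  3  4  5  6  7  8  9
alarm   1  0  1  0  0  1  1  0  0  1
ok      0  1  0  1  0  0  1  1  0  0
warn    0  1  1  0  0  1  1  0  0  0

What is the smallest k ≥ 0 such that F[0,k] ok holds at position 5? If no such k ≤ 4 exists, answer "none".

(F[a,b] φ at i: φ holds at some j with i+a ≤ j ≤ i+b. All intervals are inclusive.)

Scan j = 5,6,… for ok:
  j=5: fails
  j=6: holds
First hit at j=6, so smallest k = 6-5 = 1.

1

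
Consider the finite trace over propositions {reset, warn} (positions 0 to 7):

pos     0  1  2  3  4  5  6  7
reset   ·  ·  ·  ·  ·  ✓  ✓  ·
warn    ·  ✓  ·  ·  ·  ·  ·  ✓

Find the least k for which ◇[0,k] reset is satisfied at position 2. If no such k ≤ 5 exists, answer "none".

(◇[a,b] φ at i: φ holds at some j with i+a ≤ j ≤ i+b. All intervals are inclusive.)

3

Scan j = 2,3,… for reset:
  j=2: fails
  j=3: fails
  j=4: fails
  j=5: holds
First hit at j=5, so smallest k = 5-2 = 3.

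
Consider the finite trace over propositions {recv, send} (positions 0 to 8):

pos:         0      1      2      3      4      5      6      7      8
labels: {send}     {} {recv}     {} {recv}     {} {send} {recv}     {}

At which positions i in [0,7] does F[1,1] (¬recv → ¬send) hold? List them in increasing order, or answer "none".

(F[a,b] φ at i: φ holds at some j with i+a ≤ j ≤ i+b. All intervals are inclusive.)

Evaluate at each i in [0,7]:
  i=0: ✓ (witness j=1)
  i=1: ✓ (witness j=2)
  i=2: ✓ (witness j=3)
  i=3: ✓ (witness j=4)
  i=4: ✓ (witness j=5)
  i=5: ✗ (none in [6,6])
  i=6: ✓ (witness j=7)
  i=7: ✓ (witness j=8)

0, 1, 2, 3, 4, 6, 7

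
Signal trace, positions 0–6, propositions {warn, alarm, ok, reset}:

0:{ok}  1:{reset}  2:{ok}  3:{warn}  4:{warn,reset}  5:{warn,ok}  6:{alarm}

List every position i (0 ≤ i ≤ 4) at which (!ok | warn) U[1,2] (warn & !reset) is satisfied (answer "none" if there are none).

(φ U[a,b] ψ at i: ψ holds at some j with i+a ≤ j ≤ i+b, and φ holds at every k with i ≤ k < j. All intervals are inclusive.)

Evaluate at each i in [0,4]:
  i=0: ✗ (no rhs in [1,2])
  i=1: ✗ (lhs fails at k=2 before rhs at j=3)
  i=2: ✗ (lhs fails at k=2 before rhs at j=3)
  i=3: ✓ (rhs at j=5; lhs holds on [3,4])
  i=4: ✓ (rhs at j=5; lhs holds on [4,4])

3, 4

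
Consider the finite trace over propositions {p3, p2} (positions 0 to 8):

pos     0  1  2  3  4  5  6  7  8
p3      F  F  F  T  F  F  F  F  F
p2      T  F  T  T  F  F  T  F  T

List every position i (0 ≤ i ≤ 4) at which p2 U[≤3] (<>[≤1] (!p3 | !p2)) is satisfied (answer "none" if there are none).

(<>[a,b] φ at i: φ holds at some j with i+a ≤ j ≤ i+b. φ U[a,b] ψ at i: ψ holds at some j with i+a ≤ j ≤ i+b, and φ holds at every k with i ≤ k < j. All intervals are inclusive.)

0, 1, 2, 3, 4

Evaluate at each i in [0,4]:
  i=0: ✓ (rhs at j=0)
  i=1: ✓ (rhs at j=1)
  i=2: ✓ (rhs at j=2)
  i=3: ✓ (rhs at j=3)
  i=4: ✓ (rhs at j=4)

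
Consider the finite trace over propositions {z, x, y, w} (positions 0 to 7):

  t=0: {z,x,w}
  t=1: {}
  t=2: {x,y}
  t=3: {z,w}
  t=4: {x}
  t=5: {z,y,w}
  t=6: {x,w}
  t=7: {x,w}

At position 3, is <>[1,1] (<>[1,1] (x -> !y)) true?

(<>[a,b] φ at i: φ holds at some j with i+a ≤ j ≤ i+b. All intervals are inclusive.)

Holds

Check <>[1,1] (x -> !y) at each j in [4,4]:
  j=4: holds (witness at 5)
Found at j=4 → formula holds.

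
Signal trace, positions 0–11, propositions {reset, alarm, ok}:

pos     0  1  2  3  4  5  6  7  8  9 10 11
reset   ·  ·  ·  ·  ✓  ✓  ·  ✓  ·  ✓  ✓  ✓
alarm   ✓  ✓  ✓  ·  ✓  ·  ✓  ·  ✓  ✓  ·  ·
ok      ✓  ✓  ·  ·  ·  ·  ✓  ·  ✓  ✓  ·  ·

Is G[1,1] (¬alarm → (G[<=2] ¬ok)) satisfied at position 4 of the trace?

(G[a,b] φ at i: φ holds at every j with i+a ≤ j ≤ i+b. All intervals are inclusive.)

Check (¬alarm → (G[<=2] ¬ok)) at every j in [5,5]:
  j=5: antecedent true; consequent fails at 6 → ✗
Fails at j=5 → formula fails.

Does not hold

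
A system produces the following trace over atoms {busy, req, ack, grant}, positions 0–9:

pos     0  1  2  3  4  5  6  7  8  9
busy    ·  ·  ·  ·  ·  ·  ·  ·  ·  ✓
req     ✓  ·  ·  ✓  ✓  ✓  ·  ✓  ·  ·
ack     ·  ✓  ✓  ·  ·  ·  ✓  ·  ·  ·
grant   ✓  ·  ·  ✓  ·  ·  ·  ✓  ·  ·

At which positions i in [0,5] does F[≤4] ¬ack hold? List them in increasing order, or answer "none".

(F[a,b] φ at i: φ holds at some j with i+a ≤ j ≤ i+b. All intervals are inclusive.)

Evaluate at each i in [0,5]:
  i=0: ✓ (witness j=0)
  i=1: ✓ (witness j=3)
  i=2: ✓ (witness j=3)
  i=3: ✓ (witness j=3)
  i=4: ✓ (witness j=4)
  i=5: ✓ (witness j=5)

0, 1, 2, 3, 4, 5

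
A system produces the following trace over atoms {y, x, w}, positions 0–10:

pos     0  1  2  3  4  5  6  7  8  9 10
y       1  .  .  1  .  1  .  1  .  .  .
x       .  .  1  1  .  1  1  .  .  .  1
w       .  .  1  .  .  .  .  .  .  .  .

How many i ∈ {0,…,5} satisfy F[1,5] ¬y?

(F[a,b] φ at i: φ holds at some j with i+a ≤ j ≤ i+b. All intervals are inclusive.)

Evaluate at each i in [0,5]:
  i=0: ✓ (witness j=1)
  i=1: ✓ (witness j=2)
  i=2: ✓ (witness j=4)
  i=3: ✓ (witness j=4)
  i=4: ✓ (witness j=6)
  i=5: ✓ (witness j=6)
Positions where it holds: {0, 1, 2, 3, 4, 5} → 6.

6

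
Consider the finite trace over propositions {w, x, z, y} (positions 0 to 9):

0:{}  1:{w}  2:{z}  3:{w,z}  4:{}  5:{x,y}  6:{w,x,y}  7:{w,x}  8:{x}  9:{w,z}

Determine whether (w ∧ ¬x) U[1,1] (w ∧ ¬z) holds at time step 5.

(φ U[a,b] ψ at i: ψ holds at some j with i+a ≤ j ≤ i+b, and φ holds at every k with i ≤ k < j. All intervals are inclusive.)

No

Need some j in [6,6] with (w ∧ ¬z), and (w ∧ ¬x) at every k in [5,j-1].
  j=6: (w ∧ ¬z) holds, but (w ∧ ¬x) fails at k=5 → not this j.
No j in the window works → until fails.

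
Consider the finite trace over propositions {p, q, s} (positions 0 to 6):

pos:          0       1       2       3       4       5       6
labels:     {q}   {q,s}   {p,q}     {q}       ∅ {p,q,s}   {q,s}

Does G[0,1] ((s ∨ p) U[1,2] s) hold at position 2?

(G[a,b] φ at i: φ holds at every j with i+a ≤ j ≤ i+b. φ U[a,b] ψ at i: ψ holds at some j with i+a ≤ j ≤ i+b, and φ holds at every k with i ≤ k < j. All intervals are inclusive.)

Check ((s ∨ p) U[1,2] s) at every j in [2,3]:
  j=2: fails
  j=3: fails
Fails at j=2 → formula fails.

Does not hold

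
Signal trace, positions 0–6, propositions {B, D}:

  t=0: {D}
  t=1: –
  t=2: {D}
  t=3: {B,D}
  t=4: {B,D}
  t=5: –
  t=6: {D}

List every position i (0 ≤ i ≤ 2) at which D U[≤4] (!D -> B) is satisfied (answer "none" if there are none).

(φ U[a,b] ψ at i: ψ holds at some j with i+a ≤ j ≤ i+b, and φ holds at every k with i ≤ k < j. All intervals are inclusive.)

Evaluate at each i in [0,2]:
  i=0: ✓ (rhs at j=0)
  i=1: ✗ (lhs fails at k=1 before rhs at j=2)
  i=2: ✓ (rhs at j=2)

0, 2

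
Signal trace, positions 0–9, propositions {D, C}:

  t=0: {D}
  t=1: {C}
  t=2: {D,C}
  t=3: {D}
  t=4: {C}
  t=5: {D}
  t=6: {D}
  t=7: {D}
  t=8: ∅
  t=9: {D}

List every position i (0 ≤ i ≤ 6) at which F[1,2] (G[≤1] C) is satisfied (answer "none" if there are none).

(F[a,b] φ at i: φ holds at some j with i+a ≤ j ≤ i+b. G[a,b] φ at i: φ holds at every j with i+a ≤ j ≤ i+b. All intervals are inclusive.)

Evaluate at each i in [0,6]:
  i=0: ✓ (witness j=1)
  i=1: ✗ (none in [2,3])
  i=2: ✗ (none in [3,4])
  i=3: ✗ (none in [4,5])
  i=4: ✗ (none in [5,6])
  i=5: ✗ (none in [6,7])
  i=6: ✗ (none in [7,8])

0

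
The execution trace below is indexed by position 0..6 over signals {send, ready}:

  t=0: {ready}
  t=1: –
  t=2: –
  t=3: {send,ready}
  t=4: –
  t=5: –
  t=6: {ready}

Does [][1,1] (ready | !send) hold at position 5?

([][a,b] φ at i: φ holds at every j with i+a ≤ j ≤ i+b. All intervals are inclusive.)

Check (ready | !send) at every j in [6,6]:
  j=6: true
All positions satisfy it → formula holds.

True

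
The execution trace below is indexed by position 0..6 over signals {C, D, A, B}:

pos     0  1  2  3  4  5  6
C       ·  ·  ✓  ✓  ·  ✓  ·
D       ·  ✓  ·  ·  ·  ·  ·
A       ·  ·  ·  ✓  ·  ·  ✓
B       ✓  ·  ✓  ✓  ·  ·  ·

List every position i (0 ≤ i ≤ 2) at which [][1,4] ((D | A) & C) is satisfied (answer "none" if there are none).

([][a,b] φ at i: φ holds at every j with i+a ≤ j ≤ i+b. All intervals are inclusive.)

Evaluate at each i in [0,2]:
  i=0: ✗ (fails at j=1)
  i=1: ✗ (fails at j=2)
  i=2: ✗ (fails at j=4)

none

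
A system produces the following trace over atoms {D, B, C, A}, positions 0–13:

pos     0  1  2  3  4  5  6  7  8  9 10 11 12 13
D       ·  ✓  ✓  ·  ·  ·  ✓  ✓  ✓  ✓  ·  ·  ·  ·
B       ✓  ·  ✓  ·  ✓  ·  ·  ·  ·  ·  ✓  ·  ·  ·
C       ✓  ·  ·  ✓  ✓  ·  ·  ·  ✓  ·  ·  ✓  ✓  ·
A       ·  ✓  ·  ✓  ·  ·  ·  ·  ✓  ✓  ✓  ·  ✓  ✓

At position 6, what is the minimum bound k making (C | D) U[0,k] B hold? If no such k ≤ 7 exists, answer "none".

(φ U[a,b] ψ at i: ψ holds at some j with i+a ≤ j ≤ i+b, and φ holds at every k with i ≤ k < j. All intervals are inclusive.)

Need earliest j ≥ 6 with B, and (C | D) at every k in [6,j-1].
  j=6: rhs fails.
  j=7: rhs fails.
  j=8: rhs fails.
  j=9: rhs fails.
  j=10: rhs holds; lhs holds on [6,9]. k = 4.

4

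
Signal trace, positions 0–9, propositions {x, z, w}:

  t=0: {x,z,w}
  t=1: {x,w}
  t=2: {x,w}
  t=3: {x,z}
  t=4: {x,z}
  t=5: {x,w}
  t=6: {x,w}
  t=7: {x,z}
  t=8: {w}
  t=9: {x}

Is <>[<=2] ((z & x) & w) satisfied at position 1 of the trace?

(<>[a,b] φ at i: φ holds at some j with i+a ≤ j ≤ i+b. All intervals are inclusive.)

Check ((z & x) & w) at each j in [1,3]:
  j=1: false
  j=2: false
  j=3: false
No position in the window satisfies it → formula fails.

No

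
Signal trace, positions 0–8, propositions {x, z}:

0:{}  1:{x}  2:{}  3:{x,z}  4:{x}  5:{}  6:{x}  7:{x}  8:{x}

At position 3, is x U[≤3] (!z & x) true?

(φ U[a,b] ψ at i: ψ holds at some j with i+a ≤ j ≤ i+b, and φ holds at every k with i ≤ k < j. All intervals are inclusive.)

Need some j in [3,6] with (!z & x), and x at every k in [3,j-1].
  j=3: (!z & x) false.
  j=4: (!z & x) holds; x holds at every k in [3,3] → satisfied.

Holds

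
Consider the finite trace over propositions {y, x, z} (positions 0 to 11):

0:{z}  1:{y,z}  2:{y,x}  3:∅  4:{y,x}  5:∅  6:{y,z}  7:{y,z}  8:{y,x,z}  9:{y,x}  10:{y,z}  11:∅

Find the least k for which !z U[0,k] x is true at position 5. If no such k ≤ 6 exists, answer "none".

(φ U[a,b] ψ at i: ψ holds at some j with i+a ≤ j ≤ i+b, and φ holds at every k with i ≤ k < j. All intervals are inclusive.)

Need earliest j ≥ 5 with x, and !z at every k in [5,j-1].
  j=5: rhs fails.
  j=6: rhs fails.
  j=7: rhs fails.
  j=8: rhs holds but lhs fails at k=6.
  j=9: rhs holds but lhs fails at k=6.
  j=10: rhs fails.
  j=11: rhs fails.
No witness within the range → none.

none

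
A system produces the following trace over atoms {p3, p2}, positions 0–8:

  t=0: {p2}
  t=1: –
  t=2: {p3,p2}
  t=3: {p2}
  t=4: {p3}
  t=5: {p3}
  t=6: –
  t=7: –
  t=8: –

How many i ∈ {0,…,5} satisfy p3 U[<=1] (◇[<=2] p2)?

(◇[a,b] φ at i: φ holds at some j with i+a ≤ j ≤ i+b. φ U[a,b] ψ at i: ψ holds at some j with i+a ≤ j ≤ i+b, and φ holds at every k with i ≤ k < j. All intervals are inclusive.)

4

Evaluate at each i in [0,5]:
  i=0: ✓ (rhs at j=0)
  i=1: ✓ (rhs at j=1)
  i=2: ✓ (rhs at j=2)
  i=3: ✓ (rhs at j=3)
  i=4: ✗ (no rhs in [4,5])
  i=5: ✗ (no rhs in [5,6])
Positions where it holds: {0, 1, 2, 3} → 4.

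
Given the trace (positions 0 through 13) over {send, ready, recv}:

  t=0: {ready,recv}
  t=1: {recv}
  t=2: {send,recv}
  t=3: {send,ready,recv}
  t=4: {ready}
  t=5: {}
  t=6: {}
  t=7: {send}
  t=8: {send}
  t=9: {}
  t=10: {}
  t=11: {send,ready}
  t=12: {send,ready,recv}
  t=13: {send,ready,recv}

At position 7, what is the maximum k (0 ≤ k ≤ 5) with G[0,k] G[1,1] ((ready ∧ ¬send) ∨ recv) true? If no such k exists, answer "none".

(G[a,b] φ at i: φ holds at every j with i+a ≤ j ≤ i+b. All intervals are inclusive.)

none

G[1,1] ((ready ∧ ¬send) ∨ recv) must hold from j=7 onward; find where it first fails.
  j=7: fails → no k works.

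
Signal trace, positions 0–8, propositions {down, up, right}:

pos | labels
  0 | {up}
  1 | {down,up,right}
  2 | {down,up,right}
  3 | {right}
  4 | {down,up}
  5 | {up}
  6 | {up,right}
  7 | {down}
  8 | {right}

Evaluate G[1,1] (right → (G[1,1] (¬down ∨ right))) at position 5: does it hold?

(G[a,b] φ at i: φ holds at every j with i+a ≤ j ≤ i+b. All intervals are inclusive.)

No

Check (right → (G[1,1] (¬down ∨ right))) at every j in [6,6]:
  j=6: antecedent true; consequent fails at 7 → ✗
Fails at j=6 → formula fails.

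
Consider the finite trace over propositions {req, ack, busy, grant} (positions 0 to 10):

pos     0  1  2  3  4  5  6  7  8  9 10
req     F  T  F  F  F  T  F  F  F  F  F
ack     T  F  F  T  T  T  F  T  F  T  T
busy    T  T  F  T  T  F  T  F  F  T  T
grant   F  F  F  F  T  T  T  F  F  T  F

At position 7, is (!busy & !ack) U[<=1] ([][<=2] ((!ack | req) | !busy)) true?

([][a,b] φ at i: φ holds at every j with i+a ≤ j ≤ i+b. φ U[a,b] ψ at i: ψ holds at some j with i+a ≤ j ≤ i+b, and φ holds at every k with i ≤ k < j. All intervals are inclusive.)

Need some j in [7,8] with [][<=2] ((!ack | req) | !busy), and (!busy & !ack) at every k in [7,j-1].
  j=7: [][<=2] ((!ack | req) | !busy) — fails at 9.
  j=8: [][<=2] ((!ack | req) | !busy) — fails at 9.
No j in the window works → until fails.

False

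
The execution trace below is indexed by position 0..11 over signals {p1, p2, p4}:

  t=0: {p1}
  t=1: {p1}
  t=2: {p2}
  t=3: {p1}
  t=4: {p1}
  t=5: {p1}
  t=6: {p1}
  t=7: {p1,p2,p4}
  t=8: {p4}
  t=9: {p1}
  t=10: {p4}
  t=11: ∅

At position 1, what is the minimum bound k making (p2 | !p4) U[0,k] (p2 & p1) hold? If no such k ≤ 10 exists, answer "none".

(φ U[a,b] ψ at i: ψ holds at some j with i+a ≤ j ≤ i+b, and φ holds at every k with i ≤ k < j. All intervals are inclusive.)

Need earliest j ≥ 1 with (p2 & p1), and (p2 | !p4) at every k in [1,j-1].
  j=1: rhs fails.
  j=2: rhs fails.
  j=3: rhs fails.
  j=4: rhs fails.
  j=5: rhs fails.
  j=6: rhs fails.
  j=7: rhs holds; lhs holds on [1,6]. k = 6.

6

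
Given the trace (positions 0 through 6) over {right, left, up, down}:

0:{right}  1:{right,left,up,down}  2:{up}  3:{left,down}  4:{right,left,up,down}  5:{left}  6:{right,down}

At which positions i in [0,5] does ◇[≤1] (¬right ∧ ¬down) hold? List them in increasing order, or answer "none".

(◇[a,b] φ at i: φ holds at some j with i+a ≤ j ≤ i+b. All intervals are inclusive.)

1, 2, 4, 5

Evaluate at each i in [0,5]:
  i=0: ✗ (none in [0,1])
  i=1: ✓ (witness j=2)
  i=2: ✓ (witness j=2)
  i=3: ✗ (none in [3,4])
  i=4: ✓ (witness j=5)
  i=5: ✓ (witness j=5)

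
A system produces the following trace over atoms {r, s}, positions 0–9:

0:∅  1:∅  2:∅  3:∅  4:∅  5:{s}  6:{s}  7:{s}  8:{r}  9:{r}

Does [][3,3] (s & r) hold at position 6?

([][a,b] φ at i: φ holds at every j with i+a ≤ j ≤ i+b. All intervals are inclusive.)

No

Check (s & r) at every j in [9,9]:
  j=9: false
Fails at j=9 → formula fails.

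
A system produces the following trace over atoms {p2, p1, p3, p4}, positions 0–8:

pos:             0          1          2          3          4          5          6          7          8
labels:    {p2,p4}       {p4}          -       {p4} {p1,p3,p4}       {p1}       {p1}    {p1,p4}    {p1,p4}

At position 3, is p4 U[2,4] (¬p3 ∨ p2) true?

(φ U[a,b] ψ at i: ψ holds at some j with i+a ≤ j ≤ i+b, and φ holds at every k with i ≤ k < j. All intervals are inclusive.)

Holds

Need some j in [5,7] with (¬p3 ∨ p2), and p4 at every k in [3,j-1].
  j=5: (¬p3 ∨ p2) holds; p4 holds at every k in [3,4] → satisfied.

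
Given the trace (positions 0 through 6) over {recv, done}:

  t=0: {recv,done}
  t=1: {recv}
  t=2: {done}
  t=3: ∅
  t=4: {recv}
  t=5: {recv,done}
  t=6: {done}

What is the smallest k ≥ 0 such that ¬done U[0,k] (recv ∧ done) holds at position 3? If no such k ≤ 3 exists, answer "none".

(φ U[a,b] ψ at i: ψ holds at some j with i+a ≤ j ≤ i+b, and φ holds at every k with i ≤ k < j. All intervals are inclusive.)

2

Need earliest j ≥ 3 with (recv ∧ done), and ¬done at every k in [3,j-1].
  j=3: rhs fails.
  j=4: rhs fails.
  j=5: rhs holds; lhs holds on [3,4]. k = 2.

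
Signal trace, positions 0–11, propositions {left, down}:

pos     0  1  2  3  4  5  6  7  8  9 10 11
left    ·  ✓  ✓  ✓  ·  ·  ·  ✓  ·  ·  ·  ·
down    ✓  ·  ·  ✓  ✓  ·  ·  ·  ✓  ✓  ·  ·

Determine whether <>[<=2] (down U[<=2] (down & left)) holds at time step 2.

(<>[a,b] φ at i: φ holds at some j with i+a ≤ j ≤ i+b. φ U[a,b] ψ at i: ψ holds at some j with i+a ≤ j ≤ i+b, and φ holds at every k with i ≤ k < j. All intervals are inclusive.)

Check (down U[<=2] (down & left)) at each j in [2,4]:
  j=2: fails
  j=3: holds
  j=4: fails
Found at j=3 → formula holds.

True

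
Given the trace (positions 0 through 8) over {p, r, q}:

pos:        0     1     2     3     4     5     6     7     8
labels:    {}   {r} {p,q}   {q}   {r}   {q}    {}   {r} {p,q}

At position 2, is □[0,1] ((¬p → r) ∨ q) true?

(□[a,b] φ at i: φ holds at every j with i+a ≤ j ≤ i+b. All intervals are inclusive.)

Check ((¬p → r) ∨ q) at every j in [2,3]:
  j=2: true
  j=3: true
All positions satisfy it → formula holds.

Holds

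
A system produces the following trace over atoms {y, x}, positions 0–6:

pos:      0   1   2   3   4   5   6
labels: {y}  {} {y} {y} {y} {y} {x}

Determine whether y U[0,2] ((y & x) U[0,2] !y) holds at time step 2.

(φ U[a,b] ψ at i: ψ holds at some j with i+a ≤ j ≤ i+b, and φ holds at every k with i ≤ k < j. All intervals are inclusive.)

Need some j in [2,4] with ((y & x) U[0,2] !y), and y at every k in [2,j-1].
  j=2: ((y & x) U[0,2] !y) — fails.
  j=3: ((y & x) U[0,2] !y) — fails.
  j=4: ((y & x) U[0,2] !y) — fails.
No j in the window works → until fails.

False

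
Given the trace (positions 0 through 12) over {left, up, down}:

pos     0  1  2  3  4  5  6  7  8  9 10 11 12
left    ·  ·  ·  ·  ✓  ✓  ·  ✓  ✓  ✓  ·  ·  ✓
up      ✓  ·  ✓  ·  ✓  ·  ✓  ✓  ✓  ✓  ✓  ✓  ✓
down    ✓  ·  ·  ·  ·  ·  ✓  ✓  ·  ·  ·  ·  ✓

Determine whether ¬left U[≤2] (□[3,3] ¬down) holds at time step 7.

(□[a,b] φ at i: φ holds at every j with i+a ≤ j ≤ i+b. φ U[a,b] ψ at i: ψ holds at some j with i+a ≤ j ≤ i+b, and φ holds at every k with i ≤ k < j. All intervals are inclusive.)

Yes

Need some j in [7,9] with □[3,3] ¬down, and ¬left at every k in [7,j-1].
  j=7: □[3,3] ¬down holds; no prefix to check → satisfied.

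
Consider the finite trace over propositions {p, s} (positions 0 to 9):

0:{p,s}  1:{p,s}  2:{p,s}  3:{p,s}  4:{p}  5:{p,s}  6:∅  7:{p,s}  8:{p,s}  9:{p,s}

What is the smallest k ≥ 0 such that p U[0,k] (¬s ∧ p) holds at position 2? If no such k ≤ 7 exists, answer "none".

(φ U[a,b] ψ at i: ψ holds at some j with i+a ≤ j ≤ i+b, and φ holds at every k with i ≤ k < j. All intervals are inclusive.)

2

Need earliest j ≥ 2 with (¬s ∧ p), and p at every k in [2,j-1].
  j=2: rhs fails.
  j=3: rhs fails.
  j=4: rhs holds; lhs holds on [2,3]. k = 2.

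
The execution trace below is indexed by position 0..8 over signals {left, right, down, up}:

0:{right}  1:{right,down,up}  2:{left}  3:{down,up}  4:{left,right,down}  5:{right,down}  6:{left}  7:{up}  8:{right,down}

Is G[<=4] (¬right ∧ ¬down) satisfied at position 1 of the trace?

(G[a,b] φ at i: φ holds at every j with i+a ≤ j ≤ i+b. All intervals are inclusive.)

No

Check (¬right ∧ ¬down) at every j in [1,5]:
  j=1: false
  j=2: true
  j=3: false
  j=4: false
  j=5: false
Fails at j=1 → formula fails.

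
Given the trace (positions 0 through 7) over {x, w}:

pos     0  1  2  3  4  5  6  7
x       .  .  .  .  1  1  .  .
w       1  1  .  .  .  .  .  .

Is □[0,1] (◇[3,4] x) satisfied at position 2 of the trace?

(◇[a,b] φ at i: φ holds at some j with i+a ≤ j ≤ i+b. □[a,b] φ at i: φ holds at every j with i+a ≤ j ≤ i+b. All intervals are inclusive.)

No

Check ◇[3,4] x at every j in [2,3]:
  j=2: holds (witness at 5)
  j=3: fails (none in [6,7])
Fails at j=3 → formula fails.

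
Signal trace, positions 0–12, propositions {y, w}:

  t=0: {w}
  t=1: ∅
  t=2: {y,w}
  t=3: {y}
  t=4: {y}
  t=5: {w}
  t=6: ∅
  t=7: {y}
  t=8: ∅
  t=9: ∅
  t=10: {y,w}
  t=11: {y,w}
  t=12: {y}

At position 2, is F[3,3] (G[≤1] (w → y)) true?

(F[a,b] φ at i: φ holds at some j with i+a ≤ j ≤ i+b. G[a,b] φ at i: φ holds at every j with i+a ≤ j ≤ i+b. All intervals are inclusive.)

Does not hold

Check G[≤1] (w → y) at each j in [5,5]:
  j=5: fails at 5
No position in the window satisfies it → formula fails.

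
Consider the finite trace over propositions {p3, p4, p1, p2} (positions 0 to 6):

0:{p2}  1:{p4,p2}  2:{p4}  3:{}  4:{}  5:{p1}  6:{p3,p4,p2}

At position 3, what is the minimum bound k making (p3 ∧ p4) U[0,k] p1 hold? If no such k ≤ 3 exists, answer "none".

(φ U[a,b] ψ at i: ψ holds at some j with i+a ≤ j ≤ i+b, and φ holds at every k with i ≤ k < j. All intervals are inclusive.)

none

Need earliest j ≥ 3 with p1, and (p3 ∧ p4) at every k in [3,j-1].
  j=3: rhs fails.
  j=4: rhs fails.
  j=5: rhs holds but lhs fails at k=3.
  j=6: rhs fails.
No witness within the range → none.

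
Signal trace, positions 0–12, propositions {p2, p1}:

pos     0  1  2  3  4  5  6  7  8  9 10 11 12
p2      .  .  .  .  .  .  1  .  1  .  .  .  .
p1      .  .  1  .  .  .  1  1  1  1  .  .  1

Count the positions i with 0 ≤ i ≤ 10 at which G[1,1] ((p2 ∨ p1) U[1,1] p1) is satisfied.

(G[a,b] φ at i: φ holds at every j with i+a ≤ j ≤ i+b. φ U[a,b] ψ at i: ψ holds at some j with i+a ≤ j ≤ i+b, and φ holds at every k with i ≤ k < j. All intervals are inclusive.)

3

Evaluate at each i in [0,10]:
  i=0: ✗ (fails at j=1)
  i=1: ✗ (fails at j=2)
  i=2: ✗ (fails at j=3)
  i=3: ✗ (fails at j=4)
  i=4: ✗ (fails at j=5)
  i=5: ✓ (all of [6,6])
  i=6: ✓ (all of [7,7])
  i=7: ✓ (all of [8,8])
  i=8: ✗ (fails at j=9)
  i=9: ✗ (fails at j=10)
  i=10: ✗ (fails at j=11)
Positions where it holds: {5, 6, 7} → 3.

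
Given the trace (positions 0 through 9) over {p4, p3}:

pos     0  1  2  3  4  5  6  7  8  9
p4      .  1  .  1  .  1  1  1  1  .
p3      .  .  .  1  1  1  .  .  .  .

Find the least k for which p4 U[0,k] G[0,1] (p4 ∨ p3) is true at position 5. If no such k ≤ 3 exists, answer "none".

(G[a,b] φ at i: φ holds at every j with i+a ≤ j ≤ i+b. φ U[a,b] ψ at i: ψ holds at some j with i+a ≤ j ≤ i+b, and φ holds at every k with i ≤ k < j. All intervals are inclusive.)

0

Need earliest j ≥ 5 with G[0,1] (p4 ∨ p3), and p4 at every k in [5,j-1].
  j=5: rhs holds (empty prefix). k = 0.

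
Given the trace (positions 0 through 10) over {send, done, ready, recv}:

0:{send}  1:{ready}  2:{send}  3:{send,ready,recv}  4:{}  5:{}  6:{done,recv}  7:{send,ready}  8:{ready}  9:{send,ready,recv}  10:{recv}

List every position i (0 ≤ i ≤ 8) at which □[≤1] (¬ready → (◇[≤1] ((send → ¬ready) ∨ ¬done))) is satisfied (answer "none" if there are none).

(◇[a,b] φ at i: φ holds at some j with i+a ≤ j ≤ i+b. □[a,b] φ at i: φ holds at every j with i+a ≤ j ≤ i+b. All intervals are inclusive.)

Evaluate at each i in [0,8]:
  i=0: ✓ (all of [0,1])
  i=1: ✓ (all of [1,2])
  i=2: ✓ (all of [2,3])
  i=3: ✓ (all of [3,4])
  i=4: ✓ (all of [4,5])
  i=5: ✓ (all of [5,6])
  i=6: ✓ (all of [6,7])
  i=7: ✓ (all of [7,8])
  i=8: ✓ (all of [8,9])

0, 1, 2, 3, 4, 5, 6, 7, 8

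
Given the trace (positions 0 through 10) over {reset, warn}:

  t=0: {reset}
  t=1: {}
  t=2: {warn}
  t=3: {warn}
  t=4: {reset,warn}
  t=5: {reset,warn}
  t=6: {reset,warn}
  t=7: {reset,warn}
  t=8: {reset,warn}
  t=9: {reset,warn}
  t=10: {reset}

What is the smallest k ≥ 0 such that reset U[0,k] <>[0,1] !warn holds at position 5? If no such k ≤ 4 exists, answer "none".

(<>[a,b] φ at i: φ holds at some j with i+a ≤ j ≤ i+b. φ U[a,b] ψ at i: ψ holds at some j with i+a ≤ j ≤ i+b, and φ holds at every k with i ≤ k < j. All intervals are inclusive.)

Need earliest j ≥ 5 with <>[0,1] !warn, and reset at every k in [5,j-1].
  j=5: rhs fails.
  j=6: rhs fails.
  j=7: rhs fails.
  j=8: rhs fails.
  j=9: rhs holds; lhs holds on [5,8]. k = 4.

4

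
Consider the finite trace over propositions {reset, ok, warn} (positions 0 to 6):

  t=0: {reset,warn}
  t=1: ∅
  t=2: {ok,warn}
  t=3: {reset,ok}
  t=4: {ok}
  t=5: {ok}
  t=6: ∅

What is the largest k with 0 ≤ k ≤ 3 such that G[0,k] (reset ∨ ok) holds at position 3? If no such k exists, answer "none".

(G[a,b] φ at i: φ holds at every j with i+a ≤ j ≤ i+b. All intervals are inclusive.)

2

(reset ∨ ok) must hold from j=3 onward; find where it first fails.
  j=3: holds
  j=4: holds
  j=5: holds
  j=6: fails
Holds on [3,5], so largest k = 2.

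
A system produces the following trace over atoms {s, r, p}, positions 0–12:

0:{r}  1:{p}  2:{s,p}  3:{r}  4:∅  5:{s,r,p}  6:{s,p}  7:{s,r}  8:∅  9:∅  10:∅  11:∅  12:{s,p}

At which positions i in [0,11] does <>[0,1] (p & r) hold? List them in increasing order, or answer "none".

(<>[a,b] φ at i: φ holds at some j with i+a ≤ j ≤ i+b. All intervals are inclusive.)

4, 5

Evaluate at each i in [0,11]:
  i=0: ✗ (none in [0,1])
  i=1: ✗ (none in [1,2])
  i=2: ✗ (none in [2,3])
  i=3: ✗ (none in [3,4])
  i=4: ✓ (witness j=5)
  i=5: ✓ (witness j=5)
  i=6: ✗ (none in [6,7])
  i=7: ✗ (none in [7,8])
  i=8: ✗ (none in [8,9])
  i=9: ✗ (none in [9,10])
  i=10: ✗ (none in [10,11])
  i=11: ✗ (none in [11,12])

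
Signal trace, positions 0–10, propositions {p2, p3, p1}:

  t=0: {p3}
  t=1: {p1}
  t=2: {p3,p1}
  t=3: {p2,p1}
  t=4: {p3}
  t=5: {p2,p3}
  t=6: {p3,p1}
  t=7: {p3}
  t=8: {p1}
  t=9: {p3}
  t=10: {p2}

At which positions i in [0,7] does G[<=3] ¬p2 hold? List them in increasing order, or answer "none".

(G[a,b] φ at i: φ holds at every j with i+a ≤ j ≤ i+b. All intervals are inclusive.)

Evaluate at each i in [0,7]:
  i=0: ✗ (fails at j=3)
  i=1: ✗ (fails at j=3)
  i=2: ✗ (fails at j=3)
  i=3: ✗ (fails at j=3)
  i=4: ✗ (fails at j=5)
  i=5: ✗ (fails at j=5)
  i=6: ✓ (all of [6,9])
  i=7: ✗ (fails at j=10)

6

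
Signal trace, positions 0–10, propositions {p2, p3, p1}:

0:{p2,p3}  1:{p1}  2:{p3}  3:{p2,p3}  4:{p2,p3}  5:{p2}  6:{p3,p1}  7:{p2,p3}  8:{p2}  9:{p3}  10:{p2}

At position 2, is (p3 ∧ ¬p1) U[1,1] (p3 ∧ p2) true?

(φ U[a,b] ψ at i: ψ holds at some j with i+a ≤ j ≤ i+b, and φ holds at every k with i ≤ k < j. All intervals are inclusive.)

Need some j in [3,3] with (p3 ∧ p2), and (p3 ∧ ¬p1) at every k in [2,j-1].
  j=3: (p3 ∧ p2) holds; (p3 ∧ ¬p1) holds at every k in [2,2] → satisfied.

True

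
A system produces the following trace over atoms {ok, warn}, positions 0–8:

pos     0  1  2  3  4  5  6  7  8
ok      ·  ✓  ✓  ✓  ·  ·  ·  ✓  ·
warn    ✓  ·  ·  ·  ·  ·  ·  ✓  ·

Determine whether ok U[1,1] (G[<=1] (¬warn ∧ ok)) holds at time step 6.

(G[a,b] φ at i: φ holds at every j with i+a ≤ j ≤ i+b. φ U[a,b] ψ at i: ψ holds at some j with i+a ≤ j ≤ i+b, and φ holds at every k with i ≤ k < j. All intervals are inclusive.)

No

Need some j in [7,7] with G[<=1] (¬warn ∧ ok), and ok at every k in [6,j-1].
  j=7: G[<=1] (¬warn ∧ ok) — fails at 7.
No j in the window works → until fails.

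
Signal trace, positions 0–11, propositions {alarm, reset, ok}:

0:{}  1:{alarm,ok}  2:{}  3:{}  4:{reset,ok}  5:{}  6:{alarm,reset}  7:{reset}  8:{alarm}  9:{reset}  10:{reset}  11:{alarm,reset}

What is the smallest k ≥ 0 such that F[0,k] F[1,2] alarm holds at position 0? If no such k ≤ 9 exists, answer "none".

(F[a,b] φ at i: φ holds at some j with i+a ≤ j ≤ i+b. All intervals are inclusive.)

Scan j = 0,1,… for F[1,2] alarm:
  j=0: holds
First hit at j=0, so smallest k = 0-0 = 0.

0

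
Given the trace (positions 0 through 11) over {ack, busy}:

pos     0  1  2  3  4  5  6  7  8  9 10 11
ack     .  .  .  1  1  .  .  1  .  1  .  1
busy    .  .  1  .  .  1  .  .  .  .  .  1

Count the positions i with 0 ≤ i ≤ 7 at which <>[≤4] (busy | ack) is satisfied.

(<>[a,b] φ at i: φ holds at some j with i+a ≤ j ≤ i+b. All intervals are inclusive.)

Evaluate at each i in [0,7]:
  i=0: ✓ (witness j=2)
  i=1: ✓ (witness j=2)
  i=2: ✓ (witness j=2)
  i=3: ✓ (witness j=3)
  i=4: ✓ (witness j=4)
  i=5: ✓ (witness j=5)
  i=6: ✓ (witness j=7)
  i=7: ✓ (witness j=7)
Positions where it holds: {0, 1, 2, 3, 4, 5, 6, 7} → 8.

8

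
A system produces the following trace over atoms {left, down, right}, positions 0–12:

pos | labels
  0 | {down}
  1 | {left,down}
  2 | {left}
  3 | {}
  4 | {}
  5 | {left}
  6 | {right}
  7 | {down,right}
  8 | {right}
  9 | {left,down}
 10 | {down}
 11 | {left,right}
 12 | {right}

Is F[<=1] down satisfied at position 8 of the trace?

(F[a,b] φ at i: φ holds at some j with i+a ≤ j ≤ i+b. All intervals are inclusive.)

Yes

Check down at each j in [8,9]:
  j=8: false
  j=9: true
Found at j=9 → formula holds.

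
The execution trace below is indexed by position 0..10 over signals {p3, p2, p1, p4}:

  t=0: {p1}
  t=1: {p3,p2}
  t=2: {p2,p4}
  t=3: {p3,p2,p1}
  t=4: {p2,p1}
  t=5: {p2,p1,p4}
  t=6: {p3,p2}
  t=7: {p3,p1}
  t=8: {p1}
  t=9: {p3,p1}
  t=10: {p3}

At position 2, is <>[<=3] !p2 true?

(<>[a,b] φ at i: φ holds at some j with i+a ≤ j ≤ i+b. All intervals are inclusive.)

Does not hold

Check !p2 at each j in [2,5]:
  j=2: false
  j=3: false
  j=4: false
  j=5: false
No position in the window satisfies it → formula fails.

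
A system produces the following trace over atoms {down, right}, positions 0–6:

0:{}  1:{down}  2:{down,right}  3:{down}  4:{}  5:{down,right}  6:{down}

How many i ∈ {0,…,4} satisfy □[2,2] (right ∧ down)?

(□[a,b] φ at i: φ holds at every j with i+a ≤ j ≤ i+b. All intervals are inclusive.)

2

Evaluate at each i in [0,4]:
  i=0: ✓ (all of [2,2])
  i=1: ✗ (fails at j=3)
  i=2: ✗ (fails at j=4)
  i=3: ✓ (all of [5,5])
  i=4: ✗ (fails at j=6)
Positions where it holds: {0, 3} → 2.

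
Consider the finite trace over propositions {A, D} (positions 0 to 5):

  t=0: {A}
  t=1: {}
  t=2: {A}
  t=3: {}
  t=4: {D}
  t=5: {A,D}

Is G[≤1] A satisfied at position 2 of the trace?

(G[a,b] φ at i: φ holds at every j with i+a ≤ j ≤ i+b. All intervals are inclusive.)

Check A at every j in [2,3]:
  j=2: true
  j=3: false
Fails at j=3 → formula fails.

False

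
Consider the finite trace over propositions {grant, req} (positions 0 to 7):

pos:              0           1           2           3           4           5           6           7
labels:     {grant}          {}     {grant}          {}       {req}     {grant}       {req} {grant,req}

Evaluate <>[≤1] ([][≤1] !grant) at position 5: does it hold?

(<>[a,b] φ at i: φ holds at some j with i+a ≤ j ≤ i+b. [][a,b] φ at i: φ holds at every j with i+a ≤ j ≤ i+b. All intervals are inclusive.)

Check [][≤1] !grant at each j in [5,6]:
  j=5: fails at 5
  j=6: fails at 7
No position in the window satisfies it → formula fails.

No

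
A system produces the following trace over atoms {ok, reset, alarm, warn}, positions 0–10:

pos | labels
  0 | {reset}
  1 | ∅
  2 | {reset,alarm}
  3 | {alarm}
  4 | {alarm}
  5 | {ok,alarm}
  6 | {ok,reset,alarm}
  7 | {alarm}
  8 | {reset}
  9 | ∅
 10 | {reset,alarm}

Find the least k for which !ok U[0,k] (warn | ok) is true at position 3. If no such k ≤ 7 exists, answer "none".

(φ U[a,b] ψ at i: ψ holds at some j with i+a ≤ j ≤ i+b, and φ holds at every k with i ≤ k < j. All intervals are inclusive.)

2

Need earliest j ≥ 3 with (warn | ok), and !ok at every k in [3,j-1].
  j=3: rhs fails.
  j=4: rhs fails.
  j=5: rhs holds; lhs holds on [3,4]. k = 2.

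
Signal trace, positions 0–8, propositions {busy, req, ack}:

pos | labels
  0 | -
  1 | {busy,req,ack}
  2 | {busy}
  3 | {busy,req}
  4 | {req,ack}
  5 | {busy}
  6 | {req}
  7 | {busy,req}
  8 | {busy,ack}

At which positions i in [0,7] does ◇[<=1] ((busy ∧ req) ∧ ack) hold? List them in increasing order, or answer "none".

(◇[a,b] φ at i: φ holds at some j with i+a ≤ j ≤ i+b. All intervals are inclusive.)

Evaluate at each i in [0,7]:
  i=0: ✓ (witness j=1)
  i=1: ✓ (witness j=1)
  i=2: ✗ (none in [2,3])
  i=3: ✗ (none in [3,4])
  i=4: ✗ (none in [4,5])
  i=5: ✗ (none in [5,6])
  i=6: ✗ (none in [6,7])
  i=7: ✗ (none in [7,8])

0, 1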